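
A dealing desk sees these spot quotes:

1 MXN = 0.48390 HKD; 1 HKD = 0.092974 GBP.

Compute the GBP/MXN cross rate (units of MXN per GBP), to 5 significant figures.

1 GBP ÷ 0.092974 = 10.7557 HKD
10.7557 HKD ÷ 0.48390 = 22.2271 MXN

GBP/MXN = 22.227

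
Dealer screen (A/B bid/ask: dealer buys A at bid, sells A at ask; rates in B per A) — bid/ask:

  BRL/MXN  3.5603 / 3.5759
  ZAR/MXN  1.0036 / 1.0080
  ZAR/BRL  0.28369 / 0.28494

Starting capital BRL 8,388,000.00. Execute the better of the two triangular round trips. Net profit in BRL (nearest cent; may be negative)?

Net profit: BRL 16,821.83

Best loop BRL → MXN → ZAR → BRL:
BRL 8,388,000.00 × 3.5603 (sell BRL at bid) = MXN 29,863,796.40
MXN 29,863,796.40 ÷ 1.0080 (buy ZAR at ask) = ZAR 29,626,782.14
ZAR 29,626,782.14 × 0.28369 (sell ZAR at bid) = BRL 8,404,821.83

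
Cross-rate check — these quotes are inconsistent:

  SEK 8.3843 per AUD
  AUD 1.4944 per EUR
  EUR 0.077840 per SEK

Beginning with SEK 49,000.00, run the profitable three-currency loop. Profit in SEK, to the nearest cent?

Profitable loop is SEK → AUD → EUR → SEK:
SEK 49,000.00 ÷ 8.3843 = AUD 5,844.26
AUD 5,844.26 ÷ 1.4944 = EUR 3,910.77
EUR 3,910.77 ÷ 0.077840 = SEK 50,241.15
Profit = SEK 50,241.15 − SEK 49,000.00

Profit: SEK 1,241.15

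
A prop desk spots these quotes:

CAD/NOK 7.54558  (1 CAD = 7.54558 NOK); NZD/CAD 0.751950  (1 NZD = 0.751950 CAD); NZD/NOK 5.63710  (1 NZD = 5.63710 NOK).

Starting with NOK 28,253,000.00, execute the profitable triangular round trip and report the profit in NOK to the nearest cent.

Profitable loop is NOK → NZD → CAD → NOK:
NOK 28,253,000.00 ÷ 5.63710 = NZD 5,011,974.24
NZD 5,011,974.24 × 0.751950 = CAD 3,768,754.03
CAD 3,768,754.03 × 7.54558 = NOK 28,437,435.04
Profit = NOK 28,437,435.04 − NOK 28,253,000.00

Profit: NOK 184,435.04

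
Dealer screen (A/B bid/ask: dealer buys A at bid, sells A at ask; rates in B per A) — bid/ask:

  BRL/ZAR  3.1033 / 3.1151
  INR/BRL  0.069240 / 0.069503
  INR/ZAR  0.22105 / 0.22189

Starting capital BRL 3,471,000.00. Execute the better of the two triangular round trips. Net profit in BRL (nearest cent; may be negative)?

Best loop BRL → INR → ZAR → BRL:
BRL 3,471,000.00 ÷ 0.069503 (buy INR at ask) = INR 49,940,290.35
INR 49,940,290.35 × 0.22105 (sell INR at bid) = ZAR 11,039,301.18
ZAR 11,039,301.18 ÷ 3.1151 (buy BRL at ask) = BRL 3,543,803.15

Net profit: BRL 72,803.15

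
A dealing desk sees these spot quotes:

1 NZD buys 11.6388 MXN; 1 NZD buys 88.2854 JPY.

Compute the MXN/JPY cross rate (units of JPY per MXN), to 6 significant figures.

MXN/JPY = 7.58544

1 MXN ÷ 11.6388 = 0.0859195 NZD
0.0859195 NZD × 88.2854 = 7.58544 JPY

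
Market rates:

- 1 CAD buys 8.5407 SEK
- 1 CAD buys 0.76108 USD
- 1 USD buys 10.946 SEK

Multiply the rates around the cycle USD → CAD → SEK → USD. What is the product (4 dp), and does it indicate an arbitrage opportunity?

1.0252 (arbitrage exists)

Around USD → CAD → SEK → USD: 1 ÷ 0.76108 × 8.5407 ÷ 10.946 = 1.025198
Product > 1; profitable direction is USD → CAD → SEK → USD.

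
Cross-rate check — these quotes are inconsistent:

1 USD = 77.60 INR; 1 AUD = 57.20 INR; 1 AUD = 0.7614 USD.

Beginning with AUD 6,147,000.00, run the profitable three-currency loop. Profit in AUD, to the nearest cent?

Profit: AUD 202,532.90

Profitable loop is AUD → USD → INR → AUD:
AUD 6,147,000.00 × 0.7614 = USD 4,680,325.80
USD 4,680,325.80 × 77.60 = INR 363,193,282.08
INR 363,193,282.08 ÷ 57.20 = AUD 6,349,532.90
Profit = AUD 6,349,532.90 − AUD 6,147,000.00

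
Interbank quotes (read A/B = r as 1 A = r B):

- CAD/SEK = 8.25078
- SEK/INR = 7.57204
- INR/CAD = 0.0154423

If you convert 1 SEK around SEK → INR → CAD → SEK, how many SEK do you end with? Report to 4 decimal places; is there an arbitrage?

0.9648 (arbitrage exists)

Around SEK → INR → CAD → SEK: 1 × 7.57204 × 0.0154423 × 8.25078 = 0.964761
Product < 1; profitable direction is SEK → CAD → INR → SEK.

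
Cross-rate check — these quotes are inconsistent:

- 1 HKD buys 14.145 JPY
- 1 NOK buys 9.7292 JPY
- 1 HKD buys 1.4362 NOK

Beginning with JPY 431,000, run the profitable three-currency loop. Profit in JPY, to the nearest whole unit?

Profitable loop is JPY → NOK → HKD → JPY:
JPY 431,000 ÷ 9.7292 = NOK 44,299.63
NOK 44,299.63 ÷ 1.4362 = HKD 30,845.03
HKD 30,845.03 × 14.145 = JPY 436,303
Profit = JPY 436,303 − JPY 431,000

Profit: JPY 5,303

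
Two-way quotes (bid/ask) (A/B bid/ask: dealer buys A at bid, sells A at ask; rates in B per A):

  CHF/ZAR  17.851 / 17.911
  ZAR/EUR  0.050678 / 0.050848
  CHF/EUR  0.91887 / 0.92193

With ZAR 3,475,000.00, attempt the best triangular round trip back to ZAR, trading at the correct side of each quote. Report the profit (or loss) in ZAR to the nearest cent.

Best loop ZAR → CHF → EUR → ZAR:
ZAR 3,475,000.00 ÷ 17.911 (buy CHF at ask) = CHF 194,014.85
CHF 194,014.85 × 0.91887 (sell CHF at bid) = EUR 178,274.43
EUR 178,274.43 ÷ 0.050848 (buy ZAR at ask) = ZAR 3,506,026.32

Net profit: ZAR 31,026.32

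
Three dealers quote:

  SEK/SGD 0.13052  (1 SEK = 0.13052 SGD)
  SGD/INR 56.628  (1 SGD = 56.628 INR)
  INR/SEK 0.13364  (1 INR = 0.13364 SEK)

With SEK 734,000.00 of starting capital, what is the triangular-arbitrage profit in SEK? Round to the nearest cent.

Profit: SEK 9,106.92

Profitable loop is SEK → INR → SGD → SEK:
SEK 734,000.00 ÷ 0.13364 = INR 5,492,367.55
INR 5,492,367.55 ÷ 56.628 = SGD 96,990.31
SGD 96,990.31 ÷ 0.13052 = SEK 743,106.92
Profit = SEK 743,106.92 − SEK 734,000.00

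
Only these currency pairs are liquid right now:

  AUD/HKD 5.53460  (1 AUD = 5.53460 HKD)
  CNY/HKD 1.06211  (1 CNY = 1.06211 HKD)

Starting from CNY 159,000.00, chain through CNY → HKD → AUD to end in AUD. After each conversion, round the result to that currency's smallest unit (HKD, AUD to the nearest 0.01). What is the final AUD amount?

AUD 30,512.68

CNY 159,000.00 × 1.06211 = HKD 168,875.49
HKD 168,875.49 ÷ 5.53460 = AUD 30,512.68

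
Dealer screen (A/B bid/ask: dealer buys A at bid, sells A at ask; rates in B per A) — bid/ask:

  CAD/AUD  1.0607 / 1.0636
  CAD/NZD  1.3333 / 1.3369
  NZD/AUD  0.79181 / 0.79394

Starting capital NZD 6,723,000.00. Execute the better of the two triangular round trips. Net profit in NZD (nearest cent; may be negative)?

Best loop NZD → CAD → AUD → NZD:
NZD 6,723,000.00 ÷ 1.3369 (buy CAD at ask) = CAD 5,028,797.97
CAD 5,028,797.97 × 1.0607 (sell CAD at bid) = AUD 5,334,046.00
AUD 5,334,046.00 ÷ 0.79394 (buy NZD at ask) = NZD 6,718,449.76

Net result: NZD -4,550.24 (no profitable arbitrage after spreads)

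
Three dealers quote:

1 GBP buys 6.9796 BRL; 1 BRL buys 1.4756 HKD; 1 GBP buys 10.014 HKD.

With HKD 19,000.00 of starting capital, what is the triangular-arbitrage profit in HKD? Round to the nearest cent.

Profitable loop is HKD → GBP → BRL → HKD:
HKD 19,000.00 ÷ 10.014 = GBP 1,897.34
GBP 1,897.34 × 6.9796 = BRL 13,242.70
BRL 13,242.70 × 1.4756 = HKD 19,540.93
Profit = HKD 19,540.93 − HKD 19,000.00

Profit: HKD 540.93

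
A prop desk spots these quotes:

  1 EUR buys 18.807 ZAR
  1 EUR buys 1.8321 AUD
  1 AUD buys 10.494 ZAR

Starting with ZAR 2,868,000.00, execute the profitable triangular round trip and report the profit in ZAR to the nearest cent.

Profitable loop is ZAR → EUR → AUD → ZAR:
ZAR 2,868,000.00 ÷ 18.807 = EUR 152,496.41
EUR 152,496.41 × 1.8321 = AUD 279,388.67
AUD 279,388.67 × 10.494 = ZAR 2,931,904.75
Profit = ZAR 2,931,904.75 − ZAR 2,868,000.00

Profit: ZAR 63,904.75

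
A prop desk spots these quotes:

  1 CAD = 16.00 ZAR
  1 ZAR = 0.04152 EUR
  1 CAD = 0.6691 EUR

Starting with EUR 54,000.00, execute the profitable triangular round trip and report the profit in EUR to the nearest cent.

Profit: EUR 388.55

Profitable loop is EUR → ZAR → CAD → EUR:
EUR 54,000.00 ÷ 0.04152 = ZAR 1,300,578.03
ZAR 1,300,578.03 ÷ 16.00 = CAD 81,286.13
CAD 81,286.13 × 0.6691 = EUR 54,388.55
Profit = EUR 54,388.55 − EUR 54,000.00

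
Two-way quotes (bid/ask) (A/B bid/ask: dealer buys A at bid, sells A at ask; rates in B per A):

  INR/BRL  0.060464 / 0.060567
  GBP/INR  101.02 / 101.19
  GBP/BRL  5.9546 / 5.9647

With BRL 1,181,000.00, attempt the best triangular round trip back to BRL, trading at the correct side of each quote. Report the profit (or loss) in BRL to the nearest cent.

Net profit: BRL 28,387.65

Best loop BRL → GBP → INR → BRL:
BRL 1,181,000.00 ÷ 5.9647 (buy GBP at ask) = GBP 197,998.22
GBP 197,998.22 × 101.02 (sell GBP at bid) = INR 20,001,780.48
INR 20,001,780.48 × 0.060464 (sell INR at bid) = BRL 1,209,387.65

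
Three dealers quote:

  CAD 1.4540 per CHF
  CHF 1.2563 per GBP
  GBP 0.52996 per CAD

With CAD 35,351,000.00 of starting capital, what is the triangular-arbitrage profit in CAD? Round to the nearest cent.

Profit: CAD 1,166,483.84

Profitable loop is CAD → CHF → GBP → CAD:
CAD 35,351,000.00 ÷ 1.4540 = CHF 24,312,929.85
CHF 24,312,929.85 ÷ 1.2563 = GBP 19,352,805.74
GBP 19,352,805.74 ÷ 0.52996 = CAD 36,517,483.84
Profit = CAD 36,517,483.84 − CAD 35,351,000.00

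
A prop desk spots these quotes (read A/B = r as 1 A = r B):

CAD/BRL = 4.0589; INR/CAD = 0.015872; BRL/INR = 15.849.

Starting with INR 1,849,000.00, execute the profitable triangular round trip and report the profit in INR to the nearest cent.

Profit: INR 38,899.12

Profitable loop is INR → CAD → BRL → INR:
INR 1,849,000.00 × 0.015872 = CAD 29,347.33
CAD 29,347.33 × 4.0589 = BRL 119,117.87
BRL 119,117.87 × 15.849 = INR 1,887,899.12
Profit = INR 1,887,899.12 − INR 1,849,000.00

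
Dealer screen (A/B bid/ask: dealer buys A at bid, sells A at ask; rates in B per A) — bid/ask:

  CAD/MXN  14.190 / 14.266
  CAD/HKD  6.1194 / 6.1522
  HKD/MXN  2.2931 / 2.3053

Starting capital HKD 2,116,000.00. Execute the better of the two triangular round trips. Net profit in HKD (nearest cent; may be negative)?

Net profit: HKD 1,094.11

Best loop HKD → CAD → MXN → HKD:
HKD 2,116,000.00 ÷ 6.1522 (buy CAD at ask) = CAD 343,942.00
CAD 343,942.00 × 14.190 (sell CAD at bid) = MXN 4,880,537.04
MXN 4,880,537.04 ÷ 2.3053 (buy HKD at ask) = HKD 2,117,094.11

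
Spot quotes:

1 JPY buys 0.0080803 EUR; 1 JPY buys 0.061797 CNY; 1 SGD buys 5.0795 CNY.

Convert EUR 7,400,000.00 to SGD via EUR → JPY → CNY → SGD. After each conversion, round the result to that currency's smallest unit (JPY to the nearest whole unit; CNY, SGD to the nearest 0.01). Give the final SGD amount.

EUR 7,400,000.00 ÷ 0.0080803 = JPY 915,807,581
JPY 915,807,581 × 0.061797 = CNY 56,594,161.08
CNY 56,594,161.08 ÷ 5.0795 = SGD 11,141,679.51

SGD 11,141,679.51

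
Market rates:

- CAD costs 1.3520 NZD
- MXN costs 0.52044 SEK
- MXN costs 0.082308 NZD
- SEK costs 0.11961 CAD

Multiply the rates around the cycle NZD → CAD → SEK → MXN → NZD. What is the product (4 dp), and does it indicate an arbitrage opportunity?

0.9780 (arbitrage exists)

Around NZD → CAD → SEK → MXN → NZD: 1 ÷ 1.3520 ÷ 0.11961 ÷ 0.52044 × 0.082308 = 0.977974
Product < 1; profitable direction is NZD → MXN → SEK → CAD → NZD.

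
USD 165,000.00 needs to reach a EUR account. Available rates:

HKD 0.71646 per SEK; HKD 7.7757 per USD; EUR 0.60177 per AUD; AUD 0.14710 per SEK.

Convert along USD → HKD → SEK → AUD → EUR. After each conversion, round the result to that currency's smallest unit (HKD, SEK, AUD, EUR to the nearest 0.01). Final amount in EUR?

USD 165,000.00 × 7.7757 = HKD 1,282,990.50
HKD 1,282,990.50 ÷ 0.71646 = SEK 1,790,735.70
SEK 1,790,735.70 × 0.14710 = AUD 263,417.22
AUD 263,417.22 × 0.60177 = EUR 158,516.58

EUR 158,516.58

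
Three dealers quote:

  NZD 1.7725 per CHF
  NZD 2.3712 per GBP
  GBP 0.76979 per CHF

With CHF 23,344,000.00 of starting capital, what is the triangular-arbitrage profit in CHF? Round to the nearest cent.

Profit: CHF 695,724.27

Profitable loop is CHF → GBP → NZD → CHF:
CHF 23,344,000.00 × 0.76979 = GBP 17,969,977.76
GBP 17,969,977.76 × 2.3712 = NZD 42,610,411.26
NZD 42,610,411.26 ÷ 1.7725 = CHF 24,039,724.27
Profit = CHF 24,039,724.27 − CHF 23,344,000.00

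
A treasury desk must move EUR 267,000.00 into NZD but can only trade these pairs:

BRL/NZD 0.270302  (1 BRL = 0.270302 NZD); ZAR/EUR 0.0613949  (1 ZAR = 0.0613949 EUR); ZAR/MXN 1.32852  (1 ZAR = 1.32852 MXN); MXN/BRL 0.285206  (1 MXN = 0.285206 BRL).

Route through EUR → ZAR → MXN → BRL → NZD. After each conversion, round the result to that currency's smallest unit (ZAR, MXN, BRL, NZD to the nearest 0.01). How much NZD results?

NZD 445,404.89

EUR 267,000.00 ÷ 0.0613949 = ZAR 4,348,895.43
ZAR 4,348,895.43 × 1.32852 = MXN 5,777,594.56
MXN 5,777,594.56 × 0.285206 = BRL 1,647,804.63
BRL 1,647,804.63 × 0.270302 = NZD 445,404.89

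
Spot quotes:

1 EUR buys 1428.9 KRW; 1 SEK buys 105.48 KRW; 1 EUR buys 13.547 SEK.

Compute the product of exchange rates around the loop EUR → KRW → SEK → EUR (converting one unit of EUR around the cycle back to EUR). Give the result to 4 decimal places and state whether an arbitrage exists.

Around EUR → KRW → SEK → EUR: 1 × 1428.9 ÷ 105.48 ÷ 13.547 = 0.999974
Product ≈ 1 (deviation 0.003%, within rounding noise).

1.0000 (no arbitrage)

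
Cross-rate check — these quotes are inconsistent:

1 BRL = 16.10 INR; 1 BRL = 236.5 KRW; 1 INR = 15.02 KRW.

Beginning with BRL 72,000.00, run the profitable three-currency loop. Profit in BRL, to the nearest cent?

Profitable loop is BRL → INR → KRW → BRL:
BRL 72,000.00 × 16.10 = INR 1,159,200.00
INR 1,159,200.00 × 15.02 = KRW 17,411,184
KRW 17,411,184 ÷ 236.5 = BRL 73,620.23
Profit = BRL 73,620.23 − BRL 72,000.00

Profit: BRL 1,620.23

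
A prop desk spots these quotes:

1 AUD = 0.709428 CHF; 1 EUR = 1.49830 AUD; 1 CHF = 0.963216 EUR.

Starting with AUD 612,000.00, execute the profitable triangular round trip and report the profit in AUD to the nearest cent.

Profit: AUD 14,588.20

Profitable loop is AUD → CHF → EUR → AUD:
AUD 612,000.00 × 0.709428 = CHF 434,169.94
CHF 434,169.94 × 0.963216 = EUR 418,199.43
EUR 418,199.43 × 1.49830 = AUD 626,588.20
Profit = AUD 626,588.20 − AUD 612,000.00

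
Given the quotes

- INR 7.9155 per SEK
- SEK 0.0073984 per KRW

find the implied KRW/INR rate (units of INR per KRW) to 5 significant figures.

KRW/INR = 0.058562

1 KRW × 0.0073984 = 0.0073984 SEK
0.0073984 SEK × 7.9155 = 0.058562 INR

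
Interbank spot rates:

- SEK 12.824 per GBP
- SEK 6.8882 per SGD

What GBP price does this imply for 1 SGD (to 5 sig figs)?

1 SGD × 6.8882 = 6.8882 SEK
6.8882 SEK ÷ 12.824 = 0.537133 GBP

SGD/GBP = 0.53713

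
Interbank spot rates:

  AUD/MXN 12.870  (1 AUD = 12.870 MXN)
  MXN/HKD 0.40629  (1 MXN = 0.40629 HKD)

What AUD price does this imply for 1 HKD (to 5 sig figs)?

1 HKD ÷ 0.40629 = 2.4613 MXN
2.4613 MXN ÷ 12.870 = 0.191243 AUD

HKD/AUD = 0.19124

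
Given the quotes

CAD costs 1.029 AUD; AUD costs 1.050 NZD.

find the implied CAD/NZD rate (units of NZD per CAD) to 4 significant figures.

1 CAD × 1.029 = 1.029 AUD
1.029 AUD × 1.050 = 1.08045 NZD

CAD/NZD = 1.080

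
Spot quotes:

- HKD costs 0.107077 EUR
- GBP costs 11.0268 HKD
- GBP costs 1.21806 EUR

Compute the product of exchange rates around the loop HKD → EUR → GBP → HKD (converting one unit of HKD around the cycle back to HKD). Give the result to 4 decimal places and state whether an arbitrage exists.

Around HKD → EUR → GBP → HKD: 1 × 0.107077 ÷ 1.21806 × 11.0268 = 0.969342
Product < 1; profitable direction is HKD → GBP → EUR → HKD.

0.9693 (arbitrage exists)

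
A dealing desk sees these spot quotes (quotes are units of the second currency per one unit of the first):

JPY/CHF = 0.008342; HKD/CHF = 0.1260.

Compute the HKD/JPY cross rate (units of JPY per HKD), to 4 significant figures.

1 HKD × 0.1260 = 0.126 CHF
0.126 CHF ÷ 0.008342 = 15.1043 JPY

HKD/JPY = 15.10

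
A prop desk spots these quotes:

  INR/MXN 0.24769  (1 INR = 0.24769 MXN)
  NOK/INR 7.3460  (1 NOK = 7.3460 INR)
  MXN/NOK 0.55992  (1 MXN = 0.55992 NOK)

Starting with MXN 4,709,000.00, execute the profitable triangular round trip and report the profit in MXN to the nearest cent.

Profitable loop is MXN → NOK → INR → MXN:
MXN 4,709,000.00 × 0.55992 = NOK 2,636,663.28
NOK 2,636,663.28 × 7.3460 = INR 19,368,928.45
INR 19,368,928.45 × 0.24769 = MXN 4,797,489.89
Profit = MXN 4,797,489.89 − MXN 4,709,000.00

Profit: MXN 88,489.89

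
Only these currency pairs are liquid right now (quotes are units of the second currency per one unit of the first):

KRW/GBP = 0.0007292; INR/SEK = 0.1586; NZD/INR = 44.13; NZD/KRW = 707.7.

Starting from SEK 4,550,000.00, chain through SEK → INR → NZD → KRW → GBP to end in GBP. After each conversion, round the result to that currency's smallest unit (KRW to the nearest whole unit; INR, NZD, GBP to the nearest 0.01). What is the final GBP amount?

GBP 335,482.71

SEK 4,550,000.00 ÷ 0.1586 = INR 28,688,524.59
INR 28,688,524.59 ÷ 44.13 = NZD 650,091.20
NZD 650,091.20 × 707.7 = KRW 460,069,542
KRW 460,069,542 × 0.0007292 = GBP 335,482.71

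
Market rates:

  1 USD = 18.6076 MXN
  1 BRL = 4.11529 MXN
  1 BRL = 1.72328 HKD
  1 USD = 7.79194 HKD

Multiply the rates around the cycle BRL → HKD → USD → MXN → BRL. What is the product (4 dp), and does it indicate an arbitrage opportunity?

Around BRL → HKD → USD → MXN → BRL: 1 × 1.72328 ÷ 7.79194 × 18.6076 ÷ 4.11529 = 1.000000
Product ≈ 1 (deviation 0.000%, within rounding noise).

1.0000 (no arbitrage)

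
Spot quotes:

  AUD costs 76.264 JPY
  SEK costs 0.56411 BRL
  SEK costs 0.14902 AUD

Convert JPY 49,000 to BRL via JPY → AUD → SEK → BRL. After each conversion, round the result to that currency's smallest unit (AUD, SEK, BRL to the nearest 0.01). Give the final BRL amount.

BRL 2,432.16

JPY 49,000 ÷ 76.264 = AUD 642.50
AUD 642.50 ÷ 0.14902 = SEK 4,311.50
SEK 4,311.50 × 0.56411 = BRL 2,432.16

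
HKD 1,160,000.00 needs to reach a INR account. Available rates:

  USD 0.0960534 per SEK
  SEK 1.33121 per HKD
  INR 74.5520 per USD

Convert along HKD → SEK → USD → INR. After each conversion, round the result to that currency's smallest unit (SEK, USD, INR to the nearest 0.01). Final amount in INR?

INR 11,058,000.70

HKD 1,160,000.00 × 1.33121 = SEK 1,544,203.60
SEK 1,544,203.60 × 0.0960534 = USD 148,326.01
USD 148,326.01 × 74.5520 = INR 11,058,000.70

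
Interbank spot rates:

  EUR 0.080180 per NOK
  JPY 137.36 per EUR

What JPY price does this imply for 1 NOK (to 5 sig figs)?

1 NOK × 0.080180 = 0.08018 EUR
0.08018 EUR × 137.36 = 11.0135 JPY

NOK/JPY = 11.014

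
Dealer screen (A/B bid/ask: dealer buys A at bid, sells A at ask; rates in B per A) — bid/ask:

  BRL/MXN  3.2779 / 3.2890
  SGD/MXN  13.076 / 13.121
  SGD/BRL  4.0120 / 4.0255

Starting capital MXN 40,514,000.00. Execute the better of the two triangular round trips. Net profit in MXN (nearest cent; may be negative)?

Best loop MXN → SGD → BRL → MXN:
MXN 40,514,000.00 ÷ 13.121 (buy SGD at ask) = SGD 3,087,721.97
SGD 3,087,721.97 × 4.0120 (sell SGD at bid) = BRL 12,387,940.55
BRL 12,387,940.55 × 3.2779 (sell BRL at bid) = MXN 40,606,430.34

Net profit: MXN 92,430.34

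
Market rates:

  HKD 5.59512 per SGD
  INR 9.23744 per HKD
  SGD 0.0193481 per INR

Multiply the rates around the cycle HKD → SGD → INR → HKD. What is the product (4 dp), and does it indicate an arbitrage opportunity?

1.0000 (no arbitrage)

Around HKD → SGD → INR → HKD: 1 ÷ 5.59512 ÷ 0.0193481 ÷ 9.23744 = 1.000001
Product ≈ 1 (deviation 0.000%, within rounding noise).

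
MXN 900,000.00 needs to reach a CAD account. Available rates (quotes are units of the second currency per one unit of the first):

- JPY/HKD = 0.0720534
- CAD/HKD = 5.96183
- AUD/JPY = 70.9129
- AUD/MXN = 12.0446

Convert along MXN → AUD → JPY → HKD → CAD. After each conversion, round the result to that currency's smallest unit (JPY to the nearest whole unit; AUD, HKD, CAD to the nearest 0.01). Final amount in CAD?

MXN 900,000.00 ÷ 12.0446 = AUD 74,722.28
AUD 74,722.28 × 70.9129 = JPY 5,298,774
JPY 5,298,774 × 0.0720534 = HKD 381,794.68
HKD 381,794.68 ÷ 5.96183 = CAD 64,039.85

CAD 64,039.85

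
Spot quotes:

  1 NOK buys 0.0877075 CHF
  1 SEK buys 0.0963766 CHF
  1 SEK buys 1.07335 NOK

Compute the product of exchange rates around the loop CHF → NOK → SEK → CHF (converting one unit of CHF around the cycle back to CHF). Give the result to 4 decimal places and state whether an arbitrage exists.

1.0237 (arbitrage exists)

Around CHF → NOK → SEK → CHF: 1 ÷ 0.0877075 ÷ 1.07335 × 0.0963766 = 1.023749
Product > 1; profitable direction is CHF → NOK → SEK → CHF.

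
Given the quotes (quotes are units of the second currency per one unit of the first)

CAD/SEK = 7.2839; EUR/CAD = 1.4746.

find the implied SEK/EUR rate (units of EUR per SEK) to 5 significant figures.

SEK/EUR = 0.093103

1 SEK ÷ 7.2839 = 0.137289 CAD
0.137289 CAD ÷ 1.4746 = 0.0931026 EUR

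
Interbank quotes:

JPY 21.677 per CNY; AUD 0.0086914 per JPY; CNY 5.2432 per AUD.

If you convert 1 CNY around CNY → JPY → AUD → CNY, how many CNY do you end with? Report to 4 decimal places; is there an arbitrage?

0.9878 (arbitrage exists)

Around CNY → JPY → AUD → CNY: 1 × 21.677 × 0.0086914 × 5.2432 = 0.987837
Product < 1; profitable direction is CNY → AUD → JPY → CNY.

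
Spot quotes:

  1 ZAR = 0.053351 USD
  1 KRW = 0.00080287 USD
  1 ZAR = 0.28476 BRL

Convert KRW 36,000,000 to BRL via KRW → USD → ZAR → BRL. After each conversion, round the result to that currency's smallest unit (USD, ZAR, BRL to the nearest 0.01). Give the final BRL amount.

BRL 154,270.95

KRW 36,000,000 × 0.00080287 = USD 28,903.32
USD 28,903.32 ÷ 0.053351 = ZAR 541,757.79
ZAR 541,757.79 × 0.28476 = BRL 154,270.95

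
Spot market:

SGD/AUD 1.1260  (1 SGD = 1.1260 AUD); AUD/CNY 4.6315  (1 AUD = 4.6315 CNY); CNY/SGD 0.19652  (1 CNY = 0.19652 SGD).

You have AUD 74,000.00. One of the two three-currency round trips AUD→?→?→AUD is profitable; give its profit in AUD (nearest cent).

Profit: AUD 1,840.04

Profitable loop is AUD → CNY → SGD → AUD:
AUD 74,000.00 × 4.6315 = CNY 342,731.00
CNY 342,731.00 × 0.19652 = SGD 67,353.50
SGD 67,353.50 × 1.1260 = AUD 75,840.04
Profit = AUD 75,840.04 − AUD 74,000.00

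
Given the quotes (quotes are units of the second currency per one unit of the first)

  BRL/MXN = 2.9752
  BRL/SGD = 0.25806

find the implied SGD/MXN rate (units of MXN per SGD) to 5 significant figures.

SGD/MXN = 11.529

1 SGD ÷ 0.25806 = 3.87507 BRL
3.87507 BRL × 2.9752 = 11.5291 MXN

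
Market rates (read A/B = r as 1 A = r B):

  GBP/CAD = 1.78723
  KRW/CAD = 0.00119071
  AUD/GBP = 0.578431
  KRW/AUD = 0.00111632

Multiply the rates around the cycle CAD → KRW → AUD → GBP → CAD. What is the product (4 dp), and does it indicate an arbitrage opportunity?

0.9692 (arbitrage exists)

Around CAD → KRW → AUD → GBP → CAD: 1 ÷ 0.00119071 × 0.00111632 × 0.578431 × 1.78723 = 0.969203
Product < 1; profitable direction is CAD → GBP → AUD → KRW → CAD.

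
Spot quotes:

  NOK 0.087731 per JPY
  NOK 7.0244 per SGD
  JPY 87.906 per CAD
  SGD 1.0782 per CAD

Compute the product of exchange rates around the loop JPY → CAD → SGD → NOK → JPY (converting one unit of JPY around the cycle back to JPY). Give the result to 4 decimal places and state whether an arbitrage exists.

Around JPY → CAD → SGD → NOK → JPY: 1 ÷ 87.906 × 1.0782 × 7.0244 ÷ 0.087731 = 0.982058
Product < 1; profitable direction is JPY → NOK → SGD → CAD → JPY.

0.9821 (arbitrage exists)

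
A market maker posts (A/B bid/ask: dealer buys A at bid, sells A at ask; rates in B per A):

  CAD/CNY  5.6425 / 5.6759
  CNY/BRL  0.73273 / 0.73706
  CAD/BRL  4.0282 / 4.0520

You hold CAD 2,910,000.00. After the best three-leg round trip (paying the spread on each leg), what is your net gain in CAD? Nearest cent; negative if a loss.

Net profit: CAD 59,197.55

Best loop CAD → CNY → BRL → CAD:
CAD 2,910,000.00 × 5.6425 (sell CAD at bid) = CNY 16,419,675.00
CNY 16,419,675.00 × 0.73273 (sell CNY at bid) = BRL 12,031,188.46
BRL 12,031,188.46 ÷ 4.0520 (buy CAD at ask) = CAD 2,969,197.55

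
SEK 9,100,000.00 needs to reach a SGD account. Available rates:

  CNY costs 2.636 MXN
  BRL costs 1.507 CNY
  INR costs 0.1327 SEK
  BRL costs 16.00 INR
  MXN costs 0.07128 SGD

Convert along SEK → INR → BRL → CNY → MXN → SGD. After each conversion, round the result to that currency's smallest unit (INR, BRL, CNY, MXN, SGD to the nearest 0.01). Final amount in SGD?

SEK 9,100,000.00 ÷ 0.1327 = INR 68,575,734.74
INR 68,575,734.74 ÷ 16.00 = BRL 4,285,983.42
BRL 4,285,983.42 × 1.507 = CNY 6,458,977.01
CNY 6,458,977.01 × 2.636 = MXN 17,025,863.40
MXN 17,025,863.40 × 0.07128 = SGD 1,213,603.54

SGD 1,213,603.54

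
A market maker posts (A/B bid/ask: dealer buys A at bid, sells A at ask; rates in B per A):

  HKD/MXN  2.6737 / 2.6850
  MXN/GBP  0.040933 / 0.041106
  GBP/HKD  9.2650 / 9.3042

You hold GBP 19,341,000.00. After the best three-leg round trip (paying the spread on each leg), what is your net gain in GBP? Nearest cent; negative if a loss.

Net profit: GBP 270,490.42

Best loop GBP → HKD → MXN → GBP:
GBP 19,341,000.00 × 9.2650 (sell GBP at bid) = HKD 179,194,365.00
HKD 179,194,365.00 × 2.6737 (sell HKD at bid) = MXN 479,111,973.70
MXN 479,111,973.70 × 0.040933 (sell MXN at bid) = GBP 19,611,490.42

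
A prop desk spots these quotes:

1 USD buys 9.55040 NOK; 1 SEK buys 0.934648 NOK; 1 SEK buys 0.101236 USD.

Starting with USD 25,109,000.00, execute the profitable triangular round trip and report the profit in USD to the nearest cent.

Profit: USD 864,942.48

Profitable loop is USD → NOK → SEK → USD:
USD 25,109,000.00 × 9.55040 = NOK 239,800,993.60
NOK 239,800,993.60 ÷ 0.934648 = SEK 256,568,241.31
SEK 256,568,241.31 × 0.101236 = USD 25,973,942.48
Profit = USD 25,973,942.48 − USD 25,109,000.00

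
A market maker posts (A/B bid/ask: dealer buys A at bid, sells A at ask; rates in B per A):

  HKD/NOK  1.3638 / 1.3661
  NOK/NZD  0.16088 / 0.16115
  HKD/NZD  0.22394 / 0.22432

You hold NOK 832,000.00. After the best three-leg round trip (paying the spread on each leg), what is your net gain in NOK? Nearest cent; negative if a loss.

Net profit: NOK 14,334.80

Best loop NOK → HKD → NZD → NOK:
NOK 832,000.00 ÷ 1.3661 (buy HKD at ask) = HKD 609,033.01
HKD 609,033.01 × 0.22394 (sell HKD at bid) = NZD 136,386.85
NZD 136,386.85 ÷ 0.16115 (buy NOK at ask) = NOK 846,334.80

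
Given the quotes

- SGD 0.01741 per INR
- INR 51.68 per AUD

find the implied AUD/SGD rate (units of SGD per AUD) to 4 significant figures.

AUD/SGD = 0.8997

1 AUD × 51.68 = 51.68 INR
51.68 INR × 0.01741 = 0.899749 SGD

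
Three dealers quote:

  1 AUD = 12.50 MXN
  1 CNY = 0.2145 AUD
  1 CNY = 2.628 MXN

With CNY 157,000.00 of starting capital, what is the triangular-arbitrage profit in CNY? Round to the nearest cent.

Profitable loop is CNY → AUD → MXN → CNY:
CNY 157,000.00 × 0.2145 = AUD 33,676.50
AUD 33,676.50 × 12.50 = MXN 420,956.25
MXN 420,956.25 ÷ 2.628 = CNY 160,181.22
Profit = CNY 160,181.22 − CNY 157,000.00

Profit: CNY 3,181.22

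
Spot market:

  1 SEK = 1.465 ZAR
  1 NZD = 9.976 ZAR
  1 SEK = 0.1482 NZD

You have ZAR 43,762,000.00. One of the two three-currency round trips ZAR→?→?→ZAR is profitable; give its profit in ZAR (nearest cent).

Profitable loop is ZAR → SEK → NZD → ZAR:
ZAR 43,762,000.00 ÷ 1.465 = SEK 29,871,672.35
SEK 29,871,672.35 × 0.1482 = NZD 4,426,981.84
NZD 4,426,981.84 × 9.976 = ZAR 44,163,570.87
Profit = ZAR 44,163,570.87 − ZAR 43,762,000.00

Profit: ZAR 401,570.87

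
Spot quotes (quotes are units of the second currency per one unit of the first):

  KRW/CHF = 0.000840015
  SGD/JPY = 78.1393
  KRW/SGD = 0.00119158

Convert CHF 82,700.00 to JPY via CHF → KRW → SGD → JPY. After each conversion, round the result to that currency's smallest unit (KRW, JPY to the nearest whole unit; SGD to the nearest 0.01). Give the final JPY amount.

JPY 9,166,661

CHF 82,700.00 ÷ 0.000840015 = KRW 98,450,623
KRW 98,450,623 × 0.00119158 = SGD 117,311.79
SGD 117,311.79 × 78.1393 = JPY 9,166,661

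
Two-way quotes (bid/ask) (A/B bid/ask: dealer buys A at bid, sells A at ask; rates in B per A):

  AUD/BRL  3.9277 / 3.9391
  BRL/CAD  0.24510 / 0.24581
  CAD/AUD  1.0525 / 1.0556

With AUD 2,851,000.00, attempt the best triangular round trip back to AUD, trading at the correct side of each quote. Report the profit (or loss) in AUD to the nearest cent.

Best loop AUD → BRL → CAD → AUD:
AUD 2,851,000.00 × 3.9277 (sell AUD at bid) = BRL 11,197,872.70
BRL 11,197,872.70 × 0.24510 (sell BRL at bid) = CAD 2,744,598.60
CAD 2,744,598.60 × 1.0525 (sell CAD at bid) = AUD 2,888,690.03

Net profit: AUD 37,690.03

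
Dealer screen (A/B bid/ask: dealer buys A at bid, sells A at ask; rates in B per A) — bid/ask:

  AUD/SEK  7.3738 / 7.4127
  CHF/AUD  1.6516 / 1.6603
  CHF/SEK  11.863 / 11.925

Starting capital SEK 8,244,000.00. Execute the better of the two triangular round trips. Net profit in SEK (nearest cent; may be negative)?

Net profit: SEK 175,296.88

Best loop SEK → CHF → AUD → SEK:
SEK 8,244,000.00 ÷ 11.925 (buy CHF at ask) = CHF 691,320.75
CHF 691,320.75 × 1.6516 (sell CHF at bid) = AUD 1,141,785.36
AUD 1,141,785.36 × 7.3738 (sell AUD at bid) = SEK 8,419,296.88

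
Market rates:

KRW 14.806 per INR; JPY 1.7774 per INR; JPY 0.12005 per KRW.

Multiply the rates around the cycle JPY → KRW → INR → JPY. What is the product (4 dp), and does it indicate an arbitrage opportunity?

Around JPY → KRW → INR → JPY: 1 ÷ 0.12005 ÷ 14.806 × 1.7774 = 0.999966
Product ≈ 1 (deviation 0.003%, within rounding noise).

1.0000 (no arbitrage)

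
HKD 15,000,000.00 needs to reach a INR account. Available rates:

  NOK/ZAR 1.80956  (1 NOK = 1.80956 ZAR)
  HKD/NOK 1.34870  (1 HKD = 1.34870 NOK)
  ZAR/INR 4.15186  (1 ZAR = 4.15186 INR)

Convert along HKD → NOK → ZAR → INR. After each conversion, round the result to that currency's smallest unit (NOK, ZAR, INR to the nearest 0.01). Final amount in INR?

INR 151,992,551.30

HKD 15,000,000.00 × 1.34870 = NOK 20,230,500.00
NOK 20,230,500.00 × 1.80956 = ZAR 36,608,303.58
ZAR 36,608,303.58 × 4.15186 = INR 151,992,551.30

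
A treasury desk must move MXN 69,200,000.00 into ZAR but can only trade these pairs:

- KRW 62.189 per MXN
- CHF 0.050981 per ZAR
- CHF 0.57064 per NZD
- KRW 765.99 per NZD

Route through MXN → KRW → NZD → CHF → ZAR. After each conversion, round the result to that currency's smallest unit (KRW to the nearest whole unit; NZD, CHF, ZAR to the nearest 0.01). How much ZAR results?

MXN 69,200,000.00 × 62.189 = KRW 4,303,478,800
KRW 4,303,478,800 ÷ 765.99 = NZD 5,618,191.88
NZD 5,618,191.88 × 0.57064 = CHF 3,205,965.01
CHF 3,205,965.01 ÷ 0.050981 = ZAR 62,885,486.95

ZAR 62,885,486.95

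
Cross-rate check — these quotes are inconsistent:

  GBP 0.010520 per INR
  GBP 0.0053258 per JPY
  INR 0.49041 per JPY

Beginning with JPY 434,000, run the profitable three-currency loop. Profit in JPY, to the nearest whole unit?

Profitable loop is JPY → GBP → INR → JPY:
JPY 434,000 × 0.0053258 = GBP 2,311.40
GBP 2,311.40 ÷ 0.010520 = INR 219,714.56
INR 219,714.56 ÷ 0.49041 = JPY 448,022
Profit = JPY 448,022 − JPY 434,000

Profit: JPY 14,022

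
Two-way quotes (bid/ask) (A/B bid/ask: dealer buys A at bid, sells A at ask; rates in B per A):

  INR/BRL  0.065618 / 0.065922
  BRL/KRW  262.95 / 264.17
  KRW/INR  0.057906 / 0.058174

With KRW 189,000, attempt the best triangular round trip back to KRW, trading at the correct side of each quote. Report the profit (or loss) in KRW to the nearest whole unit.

Net result: KRW -165 (no profitable arbitrage after spreads)

Best loop KRW → INR → BRL → KRW:
KRW 189,000 × 0.057906 (sell KRW at bid) = INR 10,944.23
INR 10,944.23 × 0.065618 (sell INR at bid) = BRL 718.14
BRL 718.14 × 262.95 (sell BRL at bid) = KRW 188,835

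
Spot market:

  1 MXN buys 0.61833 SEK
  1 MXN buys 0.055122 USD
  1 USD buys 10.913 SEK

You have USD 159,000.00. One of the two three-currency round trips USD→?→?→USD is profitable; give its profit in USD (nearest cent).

Profit: USD 4,436.22

Profitable loop is USD → MXN → SEK → USD:
USD 159,000.00 ÷ 0.055122 = MXN 2,884,510.72
MXN 2,884,510.72 × 0.61833 = SEK 1,783,579.51
SEK 1,783,579.51 ÷ 10.913 = USD 163,436.22
Profit = USD 163,436.22 − USD 159,000.00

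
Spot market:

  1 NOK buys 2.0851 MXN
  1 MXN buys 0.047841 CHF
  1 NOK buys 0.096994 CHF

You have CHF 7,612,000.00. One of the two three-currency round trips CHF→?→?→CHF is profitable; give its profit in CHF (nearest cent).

Profitable loop is CHF → NOK → MXN → CHF:
CHF 7,612,000.00 ÷ 0.096994 = NOK 78,479,081.18
NOK 78,479,081.18 × 2.0851 = MXN 163,636,732.17
MXN 163,636,732.17 × 0.047841 = CHF 7,828,544.90
Profit = CHF 7,828,544.90 − CHF 7,612,000.00

Profit: CHF 216,544.90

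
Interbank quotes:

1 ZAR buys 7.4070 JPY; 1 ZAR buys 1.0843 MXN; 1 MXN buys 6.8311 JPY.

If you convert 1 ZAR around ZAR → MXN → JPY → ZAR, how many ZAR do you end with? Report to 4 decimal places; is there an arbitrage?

1.0000 (no arbitrage)

Around ZAR → MXN → JPY → ZAR: 1 × 1.0843 × 6.8311 ÷ 7.4070 = 0.999995
Product ≈ 1 (deviation 0.001%, within rounding noise).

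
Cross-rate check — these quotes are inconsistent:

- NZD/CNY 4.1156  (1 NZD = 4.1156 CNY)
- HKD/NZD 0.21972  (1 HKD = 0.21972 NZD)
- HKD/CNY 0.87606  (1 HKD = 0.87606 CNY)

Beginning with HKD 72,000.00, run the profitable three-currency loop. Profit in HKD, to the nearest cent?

Profitable loop is HKD → NZD → CNY → HKD:
HKD 72,000.00 × 0.21972 = NZD 15,819.84
NZD 15,819.84 × 4.1156 = CNY 65,108.13
CNY 65,108.13 ÷ 0.87606 = HKD 74,319.26
Profit = HKD 74,319.26 − HKD 72,000.00

Profit: HKD 2,319.26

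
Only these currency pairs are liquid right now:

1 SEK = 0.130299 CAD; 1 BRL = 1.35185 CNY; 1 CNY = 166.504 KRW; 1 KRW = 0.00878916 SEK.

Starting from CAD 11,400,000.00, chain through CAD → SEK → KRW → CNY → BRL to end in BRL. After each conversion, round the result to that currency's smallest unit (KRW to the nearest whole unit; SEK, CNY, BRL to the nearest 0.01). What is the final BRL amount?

CAD 11,400,000.00 ÷ 0.130299 = SEK 87,491,078.21
SEK 87,491,078.21 ÷ 0.00878916 = KRW 9,954,430,026
KRW 9,954,430,026 ÷ 166.504 = CNY 59,784,930.25
CNY 59,784,930.25 ÷ 1.35185 = BRL 44,224,529.53

BRL 44,224,529.53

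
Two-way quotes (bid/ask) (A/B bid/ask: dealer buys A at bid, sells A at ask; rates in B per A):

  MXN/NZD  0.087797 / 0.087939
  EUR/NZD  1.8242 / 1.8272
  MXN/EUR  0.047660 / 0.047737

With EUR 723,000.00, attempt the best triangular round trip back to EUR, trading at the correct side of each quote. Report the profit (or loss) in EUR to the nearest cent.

Best loop EUR → MXN → NZD → EUR:
EUR 723,000.00 ÷ 0.047737 (buy MXN at ask) = MXN 15,145,484.63
MXN 15,145,484.63 × 0.087797 (sell MXN at bid) = NZD 1,329,728.11
NZD 1,329,728.11 ÷ 1.8272 (buy EUR at ask) = EUR 727,740.87

Net profit: EUR 4,740.87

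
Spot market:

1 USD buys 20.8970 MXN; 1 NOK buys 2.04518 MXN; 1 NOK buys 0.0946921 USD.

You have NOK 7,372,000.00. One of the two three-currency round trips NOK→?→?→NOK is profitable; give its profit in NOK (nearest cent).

Profit: NOK 247,371.92

Profitable loop is NOK → MXN → USD → NOK:
NOK 7,372,000.00 × 2.04518 = MXN 15,077,066.96
MXN 15,077,066.96 ÷ 20.8970 = USD 721,494.33
USD 721,494.33 ÷ 0.0946921 = NOK 7,619,371.92
Profit = NOK 7,619,371.92 − NOK 7,372,000.00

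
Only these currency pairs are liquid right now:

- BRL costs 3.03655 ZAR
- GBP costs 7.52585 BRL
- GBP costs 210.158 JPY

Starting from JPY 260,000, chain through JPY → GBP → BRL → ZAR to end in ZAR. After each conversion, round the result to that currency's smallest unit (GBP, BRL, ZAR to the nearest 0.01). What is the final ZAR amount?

ZAR 28,272.35

JPY 260,000 ÷ 210.158 = GBP 1,237.16
GBP 1,237.16 × 7.52585 = BRL 9,310.68
BRL 9,310.68 × 3.03655 = ZAR 28,272.35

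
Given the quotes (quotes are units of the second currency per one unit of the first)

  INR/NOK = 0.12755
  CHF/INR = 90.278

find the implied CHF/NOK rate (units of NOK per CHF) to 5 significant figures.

CHF/NOK = 11.515

1 CHF × 90.278 = 90.278 INR
90.278 INR × 0.12755 = 11.515 NOK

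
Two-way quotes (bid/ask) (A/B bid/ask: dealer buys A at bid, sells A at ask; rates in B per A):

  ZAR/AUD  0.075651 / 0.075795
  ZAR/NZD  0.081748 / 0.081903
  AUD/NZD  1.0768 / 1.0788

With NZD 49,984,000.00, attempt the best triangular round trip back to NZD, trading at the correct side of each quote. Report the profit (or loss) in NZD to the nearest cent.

Best loop NZD → AUD → ZAR → NZD:
NZD 49,984,000.00 ÷ 1.0788 (buy AUD at ask) = AUD 46,332,962.55
AUD 46,332,962.55 ÷ 0.075795 (buy ZAR at ask) = ZAR 611,293,126.87
ZAR 611,293,126.87 × 0.081748 (sell ZAR at bid) = NZD 49,971,990.54

Net result: NZD -12,009.46 (no profitable arbitrage after spreads)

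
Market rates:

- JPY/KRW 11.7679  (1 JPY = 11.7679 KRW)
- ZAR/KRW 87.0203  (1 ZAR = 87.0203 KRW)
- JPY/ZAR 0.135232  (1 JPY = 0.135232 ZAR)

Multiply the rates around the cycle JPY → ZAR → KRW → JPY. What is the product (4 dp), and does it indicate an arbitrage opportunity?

Around JPY → ZAR → KRW → JPY: 1 × 0.135232 × 87.0203 ÷ 11.7679 = 1.000002
Product ≈ 1 (deviation 0.000%, within rounding noise).

1.0000 (no arbitrage)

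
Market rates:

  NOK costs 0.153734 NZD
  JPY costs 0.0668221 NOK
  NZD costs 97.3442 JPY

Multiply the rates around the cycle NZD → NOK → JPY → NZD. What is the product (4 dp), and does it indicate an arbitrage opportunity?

1.0000 (no arbitrage)

Around NZD → NOK → JPY → NZD: 1 ÷ 0.153734 ÷ 0.0668221 ÷ 97.3442 = 1.000000
Product ≈ 1 (deviation 0.000%, within rounding noise).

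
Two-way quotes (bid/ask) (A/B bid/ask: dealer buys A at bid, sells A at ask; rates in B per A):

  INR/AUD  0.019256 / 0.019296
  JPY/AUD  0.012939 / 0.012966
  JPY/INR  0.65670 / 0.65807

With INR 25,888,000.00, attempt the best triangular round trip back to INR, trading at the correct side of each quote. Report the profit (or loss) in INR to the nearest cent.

Best loop INR → JPY → AUD → INR:
INR 25,888,000.00 ÷ 0.65807 (buy JPY at ask) = JPY 39,339,280
JPY 39,339,280 × 0.012939 (sell JPY at bid) = AUD 509,010.94
AUD 509,010.94 ÷ 0.019296 (buy INR at ask) = INR 26,379,091.22

Net profit: INR 491,091.22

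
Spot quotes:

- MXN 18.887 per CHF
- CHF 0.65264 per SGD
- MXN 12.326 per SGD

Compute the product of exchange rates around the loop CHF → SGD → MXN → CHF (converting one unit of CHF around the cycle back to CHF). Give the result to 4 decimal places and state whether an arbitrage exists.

Around CHF → SGD → MXN → CHF: 1 ÷ 0.65264 × 12.326 ÷ 18.887 = 0.999967
Product ≈ 1 (deviation 0.003%, within rounding noise).

1.0000 (no arbitrage)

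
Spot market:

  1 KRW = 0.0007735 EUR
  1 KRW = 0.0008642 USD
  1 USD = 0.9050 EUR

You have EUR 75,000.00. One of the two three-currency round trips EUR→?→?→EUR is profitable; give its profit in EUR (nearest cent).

Profit: EUR 833.97

Profitable loop is EUR → KRW → USD → EUR:
EUR 75,000.00 ÷ 0.0007735 = KRW 96,961,862
KRW 96,961,862 × 0.0008642 = USD 83,794.44
USD 83,794.44 × 0.9050 = EUR 75,833.97
Profit = EUR 75,833.97 − EUR 75,000.00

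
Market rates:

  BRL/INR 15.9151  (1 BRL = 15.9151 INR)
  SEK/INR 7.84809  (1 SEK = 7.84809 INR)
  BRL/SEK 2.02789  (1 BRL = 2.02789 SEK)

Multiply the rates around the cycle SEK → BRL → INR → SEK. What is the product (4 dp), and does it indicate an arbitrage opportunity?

Around SEK → BRL → INR → SEK: 1 ÷ 2.02789 × 15.9151 ÷ 7.84809 = 1.000002
Product ≈ 1 (deviation 0.000%, within rounding noise).

1.0000 (no arbitrage)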